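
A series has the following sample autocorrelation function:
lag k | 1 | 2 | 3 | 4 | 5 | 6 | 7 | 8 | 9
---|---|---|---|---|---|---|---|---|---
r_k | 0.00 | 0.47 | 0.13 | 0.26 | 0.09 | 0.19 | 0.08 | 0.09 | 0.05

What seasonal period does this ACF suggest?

The largest autocorrelation is r_2 = 0.47, with weaker echoes at lags 4 (0.26) and 6 (0.19); the remaining lags stay at or below 0.13.
The dominant spike at lag 2 indicates a seasonal period of 2.

2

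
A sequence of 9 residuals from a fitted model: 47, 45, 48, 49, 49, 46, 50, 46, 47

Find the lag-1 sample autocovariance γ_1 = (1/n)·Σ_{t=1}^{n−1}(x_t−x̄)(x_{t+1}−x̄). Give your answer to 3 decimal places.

Mean x̄ = (47 + 45 + 48 + 49 + 49 + 46 + 50 + 46 + 47)/9 = 47.4444
Σ_{t=1}^{8}(x_t−x̄)(x_{t+1}−x̄) = -5.9753
γ_1 = -5.9753 / 9 = -0.664

-0.664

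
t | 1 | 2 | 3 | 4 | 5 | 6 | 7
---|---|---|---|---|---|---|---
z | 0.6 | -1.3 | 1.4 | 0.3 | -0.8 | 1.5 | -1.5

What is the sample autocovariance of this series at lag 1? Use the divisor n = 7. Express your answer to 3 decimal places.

-0.843

Mean z̄ = (0.6 − 1.3 + 1.4 + 0.3 − 0.8 + 1.5 − 1.5)/7 = 0.0286
Σ_{t=1}^{6}(z_t−z̄)(z_{t+1}−z̄) = -5.9022
γ_1 = -5.9022 / 7 = -0.843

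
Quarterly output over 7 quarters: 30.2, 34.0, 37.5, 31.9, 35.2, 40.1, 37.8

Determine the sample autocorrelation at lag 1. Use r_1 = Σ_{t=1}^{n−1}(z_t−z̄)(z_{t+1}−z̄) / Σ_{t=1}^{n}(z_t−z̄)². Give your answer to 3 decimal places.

Mean z̄ = (30.2 + 34.0 + 37.5 + 31.9 + 35.2 + 40.1 + 37.8)/7 = 35.2429
Numerator Σ_{t=1}^{6}(z_t−z̄)(z_{t+1}−z̄) = 8.2724
Denominator Σ(z_t−z̄)² = 73.3771
r_1 = 8.2724 / 73.3771 = 0.113

0.113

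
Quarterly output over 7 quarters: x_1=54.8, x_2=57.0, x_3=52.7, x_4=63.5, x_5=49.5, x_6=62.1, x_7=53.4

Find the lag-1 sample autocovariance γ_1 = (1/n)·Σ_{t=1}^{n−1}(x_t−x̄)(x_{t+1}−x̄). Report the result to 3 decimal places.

Mean x̄ = (54.8 + 57.0 + 52.7 + 63.5 + 49.5 + 62.1 + 53.4)/7 = 56.1429
Deviations: -1.3429, 0.8571, -3.4429, 7.3571, -6.6429, 5.9571, -2.7429
Σ_{t=1}^{6}(x_t−x̄)(x_{t+1}−x̄) = -134.2161
γ_1 = -134.2161 / 7 = -19.174

-19.174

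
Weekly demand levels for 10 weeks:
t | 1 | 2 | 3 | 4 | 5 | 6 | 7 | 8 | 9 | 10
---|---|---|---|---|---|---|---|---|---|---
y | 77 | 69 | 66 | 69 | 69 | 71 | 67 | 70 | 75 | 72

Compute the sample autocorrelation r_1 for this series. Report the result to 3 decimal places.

Mean ȳ = (77 + 69 + 66 + 69 + 69 + 71 + 67 + 70 + 75 + 72)/10 = 70.5000
Numerator Σ_{t=1}^{9}(y_t−ȳ)(y_{t+1}−ȳ) = 9.7500
Denominator Σ(y_t−ȳ)² = 104.5000
r_1 = 9.7500 / 104.5000 = 0.093

0.093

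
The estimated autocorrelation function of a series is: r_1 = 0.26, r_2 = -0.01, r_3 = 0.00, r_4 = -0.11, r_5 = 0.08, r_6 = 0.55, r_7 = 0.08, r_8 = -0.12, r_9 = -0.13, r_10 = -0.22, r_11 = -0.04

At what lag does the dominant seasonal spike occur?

The largest autocorrelation is r_6 = 0.55; the remaining lags stay at or below 0.26.
The dominant spike at lag 6 indicates a seasonal period of 6.

6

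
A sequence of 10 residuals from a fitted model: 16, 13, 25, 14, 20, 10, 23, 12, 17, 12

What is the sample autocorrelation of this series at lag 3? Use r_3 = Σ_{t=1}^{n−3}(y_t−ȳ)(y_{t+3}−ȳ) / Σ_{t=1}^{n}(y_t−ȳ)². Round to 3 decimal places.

-0.574

Mean ȳ = (16 + 13 + 25 + 14 + 20 + 10 + 23 + 12 + 17 + 12)/10 = 16.2000
Numerator Σ_{t=1}^{7}(y_t−ȳ)(y_{t+3}−ȳ) = -130.7200
Denominator Σ(y_t−ȳ)² = 227.6000
r_3 = -130.7200 / 227.6000 = -0.574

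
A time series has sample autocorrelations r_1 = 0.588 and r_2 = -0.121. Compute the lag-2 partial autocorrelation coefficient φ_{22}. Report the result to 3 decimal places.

φ_{22} = (r_2 − r_1²) / (1 − r_1²)
r_1² = (0.588)² = 0.345744
Numerator = -0.121 − 0.3457 = -0.4667; denominator = 1 − 0.3457 = 0.6543
φ_{22} = -0.4667 / 0.6543 = -0.713

-0.713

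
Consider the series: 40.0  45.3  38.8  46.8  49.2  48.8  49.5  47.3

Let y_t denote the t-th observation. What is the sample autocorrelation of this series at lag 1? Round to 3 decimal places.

Mean ȳ = (40.0 + 45.3 + 38.8 + 46.8 + 49.2 + 48.8 + 49.5 + 47.3)/8 = 45.7125
Numerator Σ_{t=1}^{7}(y_t−ȳ)(y_{t+1}−ȳ) = 29.9573
Denominator Σ(y_t−ȳ)² = 120.3288
r_1 = 29.9573 / 120.3288 = 0.249

0.249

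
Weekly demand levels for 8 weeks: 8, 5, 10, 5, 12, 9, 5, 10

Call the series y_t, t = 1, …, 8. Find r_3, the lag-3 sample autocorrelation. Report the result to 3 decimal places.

Mean ȳ = (8 + 5 + 10 + 5 + 12 + 9 + 5 + 10)/8 = 8.0000
Deviations from mean: 0.0000, -3.0000, 2.0000, -3.0000, 4.0000, 1.0000, -3.0000, 2.0000
Σ(y_t−ȳ)(y_{t+3}−ȳ) = (0.0000) + (-12.0000) + (2.0000) + (9.0000) + (8.0000) = 7.0000
Denominator Σ(y_t−ȳ)² = 52.0000
r_3 = 7.0000 / 52.0000 = 0.135

0.135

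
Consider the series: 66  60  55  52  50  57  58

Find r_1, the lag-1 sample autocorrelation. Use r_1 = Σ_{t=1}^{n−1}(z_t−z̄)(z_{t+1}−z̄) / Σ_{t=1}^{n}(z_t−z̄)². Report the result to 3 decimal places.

Mean z̄ = (66 + 60 + 55 + 52 + 50 + 57 + 58)/7 = 56.8571
Deviations from mean: 9.1429, 3.1429, -1.8571, -4.8571, -6.8571, 0.1429, 1.1429
Numerator Σ_{t=1}^{6}(z_t−z̄)(z_{t+1}−z̄) = 64.4082
Denominator Σ(z_t−z̄)² = 168.8571
r_1 = 64.4082 / 168.8571 = 0.381

0.381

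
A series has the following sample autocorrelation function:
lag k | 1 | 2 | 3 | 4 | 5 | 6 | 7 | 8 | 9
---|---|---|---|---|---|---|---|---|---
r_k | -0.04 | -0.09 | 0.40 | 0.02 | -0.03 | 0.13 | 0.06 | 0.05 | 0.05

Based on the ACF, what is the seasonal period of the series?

3

The largest autocorrelation is r_3 = 0.40; the remaining lags stay at or below 0.13.
The dominant spike at lag 3 indicates a seasonal period of 3.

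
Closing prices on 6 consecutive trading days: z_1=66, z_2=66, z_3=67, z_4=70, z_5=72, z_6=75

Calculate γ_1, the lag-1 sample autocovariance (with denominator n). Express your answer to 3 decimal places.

Mean z̄ = (66 + 66 + 67 + 70 + 72 + 75)/6 = 69.3333
Deviations: -3.3333, -3.3333, -2.3333, 0.6667, 2.6667, 5.6667
Σ_{t=1}^{5}(z_t−z̄)(z_{t+1}−z̄) = 34.2222
γ_1 = 34.2222 / 6 = 5.704

5.704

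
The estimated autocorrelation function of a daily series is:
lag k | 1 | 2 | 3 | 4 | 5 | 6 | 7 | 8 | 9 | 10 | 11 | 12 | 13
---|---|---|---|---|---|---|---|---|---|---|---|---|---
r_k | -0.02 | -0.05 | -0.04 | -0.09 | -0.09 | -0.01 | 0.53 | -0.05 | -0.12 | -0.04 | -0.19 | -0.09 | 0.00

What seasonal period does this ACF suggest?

The largest autocorrelation is r_7 = 0.53; the remaining lags stay at or below 0.00.
The dominant spike at lag 7 indicates a seasonal period of 7.

7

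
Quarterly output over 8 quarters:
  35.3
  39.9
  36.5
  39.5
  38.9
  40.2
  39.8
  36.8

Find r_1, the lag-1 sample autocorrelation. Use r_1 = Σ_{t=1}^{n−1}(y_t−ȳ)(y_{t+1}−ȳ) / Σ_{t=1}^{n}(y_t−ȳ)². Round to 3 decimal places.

Mean ȳ = (35.3 + 39.9 + 36.5 + 39.5 + 38.9 + 40.2 + 39.8 + 36.8)/8 = 38.3625
Deviations from mean: -3.0625, 1.5375, -1.8625, 1.1375, 0.5375, 1.8375, 1.4375, -1.5625
Σ(y_t−ȳ)(y_{t+1}−ȳ) = (-4.7086) + (-2.8636) + (-2.1186) + (0.6114) + (0.9877) + (2.6414) + (-2.2461) = -7.6964
Denominator Σ(y_t−ȳ)² = 24.6788
r_1 = -7.6964 / 24.6788 = -0.312

-0.312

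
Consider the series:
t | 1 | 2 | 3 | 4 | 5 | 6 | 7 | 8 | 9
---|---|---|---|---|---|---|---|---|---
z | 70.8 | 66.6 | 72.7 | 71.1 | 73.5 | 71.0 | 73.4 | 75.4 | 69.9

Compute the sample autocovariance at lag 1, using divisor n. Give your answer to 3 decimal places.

-0.538

Mean z̄ = (70.8 + 66.6 + 72.7 + 71.1 + 73.5 + 71.0 + 73.4 + 75.4 + 69.9)/9 = 71.6000
Σ_{t=1}^{8}(z_t−z̄)(z_{t+1}−z̄) = -4.8400
γ_1 = -4.8400 / 9 = -0.538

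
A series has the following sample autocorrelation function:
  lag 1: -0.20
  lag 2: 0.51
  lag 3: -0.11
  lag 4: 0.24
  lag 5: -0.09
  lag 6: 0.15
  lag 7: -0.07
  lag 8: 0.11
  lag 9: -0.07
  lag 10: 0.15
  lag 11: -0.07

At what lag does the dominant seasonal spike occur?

2

The largest autocorrelation is r_2 = 0.51, with weaker echoes at lags 4 (0.24), 6 (0.15) and 10 (0.15); the remaining lags stay at or below 0.11.
The dominant spike at lag 2 indicates a seasonal period of 2.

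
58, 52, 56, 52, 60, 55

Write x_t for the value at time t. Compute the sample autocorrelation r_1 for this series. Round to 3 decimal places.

-0.587

Mean x̄ = (58 + 52 + 56 + 52 + 60 + 55)/6 = 55.5000
Deviations from mean: 2.5000, -3.5000, 0.5000, -3.5000, 4.5000, -0.5000
Σ(x_t−x̄)(x_{t+1}−x̄) = (-8.7500) + (-1.7500) + (-1.7500) + (-15.7500) + (-2.2500) = -30.2500
Denominator Σ(x_t−x̄)² = 51.5000
r_1 = -30.2500 / 51.5000 = -0.587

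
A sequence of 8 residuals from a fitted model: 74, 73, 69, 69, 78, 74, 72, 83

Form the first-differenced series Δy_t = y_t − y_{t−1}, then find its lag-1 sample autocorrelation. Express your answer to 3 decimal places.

First differences Δy: -1, -4, 0, 9, -4, -2, 11
Mean of differences = 1.2857
Numerator Σ(Δy_t−Δȳ)(Δy_{t+1}−Δȳ) = -46.3673
Denominator Σ(Δy_t−Δȳ)² = 227.4286
r_1(Δy) = -46.3673 / 227.4286 = -0.204

-0.204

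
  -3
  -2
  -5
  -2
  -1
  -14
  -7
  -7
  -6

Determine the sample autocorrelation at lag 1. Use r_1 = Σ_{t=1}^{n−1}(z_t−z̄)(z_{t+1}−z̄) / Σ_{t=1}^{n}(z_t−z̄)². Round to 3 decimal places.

0.041

Mean z̄ = (-3 − 2 − 5 − 2 − 1 − 14 − 7 − 7 − 6)/9 = -5.2222
Numerator Σ_{t=1}^{8}(z_t−z̄)(z_{t+1}−z̄) = 5.2840
Denominator Σ(z_t−z̄)² = 127.5556
r_1 = 5.2840 / 127.5556 = 0.041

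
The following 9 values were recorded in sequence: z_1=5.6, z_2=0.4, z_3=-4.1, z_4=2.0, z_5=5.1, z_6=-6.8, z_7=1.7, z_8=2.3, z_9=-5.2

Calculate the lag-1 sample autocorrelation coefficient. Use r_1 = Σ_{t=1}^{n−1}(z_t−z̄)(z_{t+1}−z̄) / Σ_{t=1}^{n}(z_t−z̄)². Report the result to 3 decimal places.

Mean z̄ = (5.6 + 0.4 − 4.1 + 2.0 + 5.1 − 6.8 + 1.7 + 2.3 − 5.2)/9 = 0.1111
Numerator Σ_{t=1}^{8}(z_t−z̄)(z_{t+1}−z̄) = -51.7690
Denominator Σ(z_t−z̄)² = 159.6889
r_1 = -51.7690 / 159.6889 = -0.324

-0.324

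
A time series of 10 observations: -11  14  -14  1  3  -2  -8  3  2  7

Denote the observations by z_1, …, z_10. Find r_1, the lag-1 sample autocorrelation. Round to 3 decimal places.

-0.547

Mean z̄ = (-11 + 14 − 14 + 1 + 3 − 2 − 8 + 3 + 2 + 7)/10 = -0.5000
Numerator Σ_{t=1}^{9}(z_t−z̄)(z_{t+1}−z̄) = -355.7500
Denominator Σ(z_t−z̄)² = 650.5000
r_1 = -355.7500 / 650.5000 = -0.547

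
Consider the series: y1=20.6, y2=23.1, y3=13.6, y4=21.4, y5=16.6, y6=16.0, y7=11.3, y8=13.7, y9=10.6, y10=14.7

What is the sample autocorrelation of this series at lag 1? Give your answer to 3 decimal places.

Mean ȳ = (20.6 + 23.1 + 13.6 + 21.4 + 16.6 + 16.0 + 11.3 + 13.7 + 10.6 + 14.7)/10 = 16.1600
Numerator Σ_{t=1}^{9}(y_t−ȳ)(y_{t+1}−ȳ) = 36.3964
Denominator Σ(y_t−ȳ)² = 164.8240
r_1 = 36.3964 / 164.8240 = 0.221

0.221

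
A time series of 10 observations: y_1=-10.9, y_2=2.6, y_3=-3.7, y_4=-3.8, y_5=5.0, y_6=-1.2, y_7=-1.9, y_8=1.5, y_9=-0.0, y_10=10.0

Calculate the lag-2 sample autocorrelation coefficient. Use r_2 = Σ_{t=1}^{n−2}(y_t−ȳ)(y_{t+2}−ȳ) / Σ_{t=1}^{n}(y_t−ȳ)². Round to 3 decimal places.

0.067

Mean ȳ = (-10.9 + 2.6 − 3.7 − 3.8 + 5.0 − 1.2 − 1.9 + 1.5 − 0.0 + 10.0)/10 = -0.2400
Numerator Σ_{t=1}^{8}(y_t−ȳ)(y_{t+2}−ȳ) = 19.1108
Denominator Σ(y_t−ȳ)² = 285.4240
r_2 = 19.1108 / 285.4240 = 0.067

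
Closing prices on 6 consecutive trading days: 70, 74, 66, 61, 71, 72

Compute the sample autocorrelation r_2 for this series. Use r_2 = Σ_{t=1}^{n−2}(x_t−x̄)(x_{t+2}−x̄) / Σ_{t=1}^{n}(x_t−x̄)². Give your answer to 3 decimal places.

Mean x̄ = (70 + 74 + 66 + 61 + 71 + 72)/6 = 69.0000
Deviations from mean: 1.0000, 5.0000, -3.0000, -8.0000, 2.0000, 3.0000
Σ(x_t−x̄)(x_{t+2}−x̄) = (-3.0000) + (-40.0000) + (-6.0000) + (-24.0000) = -73.0000
Denominator Σ(x_t−x̄)² = 112.0000
r_2 = -73.0000 / 112.0000 = -0.652

-0.652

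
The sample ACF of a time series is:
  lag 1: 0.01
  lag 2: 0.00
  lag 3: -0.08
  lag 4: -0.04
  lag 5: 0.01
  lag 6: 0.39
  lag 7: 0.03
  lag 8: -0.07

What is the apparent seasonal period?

6

The largest autocorrelation is r_6 = 0.39; the remaining lags stay at or below 0.03.
The dominant spike at lag 6 indicates a seasonal period of 6.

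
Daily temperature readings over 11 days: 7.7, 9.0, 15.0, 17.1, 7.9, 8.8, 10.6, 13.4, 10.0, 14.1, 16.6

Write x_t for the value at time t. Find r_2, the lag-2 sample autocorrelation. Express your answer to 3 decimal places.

-0.483

Mean x̄ = (7.7 + 9.0 + 15.0 + 17.1 + 7.9 + 8.8 + 10.6 + 13.4 + 10.0 + 14.1 + 16.6)/11 = 11.8364
Numerator Σ_{t=1}^{9}(x_t−x̄)(x_{t+2}−x̄) = -59.2699
Denominator Σ(x_t−x̄)² = 122.7455
r_2 = -59.2699 / 122.7455 = -0.483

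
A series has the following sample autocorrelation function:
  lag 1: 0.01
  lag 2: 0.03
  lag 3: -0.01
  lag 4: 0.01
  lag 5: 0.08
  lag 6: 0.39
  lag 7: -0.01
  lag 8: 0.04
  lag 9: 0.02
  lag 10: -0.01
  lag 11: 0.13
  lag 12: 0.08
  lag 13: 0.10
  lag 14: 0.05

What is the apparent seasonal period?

6

The largest autocorrelation is r_6 = 0.39; the remaining lags stay at or below 0.13.
The dominant spike at lag 6 indicates a seasonal period of 6.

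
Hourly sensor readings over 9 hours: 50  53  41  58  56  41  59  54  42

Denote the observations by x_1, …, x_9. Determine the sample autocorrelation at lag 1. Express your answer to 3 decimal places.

Mean x̄ = (50 + 53 + 41 + 58 + 56 + 41 + 59 + 54 + 42)/9 = 50.4444
Numerator Σ_{t=1}^{8}(x_t−x̄)(x_{t+1}−x̄) = -187.5309
Denominator Σ(x_t−x̄)² = 430.2222
r_1 = -187.5309 / 430.2222 = -0.436

-0.436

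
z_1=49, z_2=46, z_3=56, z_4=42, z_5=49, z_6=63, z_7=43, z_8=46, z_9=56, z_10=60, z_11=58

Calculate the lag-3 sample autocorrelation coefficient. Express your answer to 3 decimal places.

Mean z̄ = (49 + 46 + 56 + 42 + 49 + 63 + 43 + 46 + 56 + 60 + 58)/11 = 51.6364
Numerator Σ_{t=1}^{8}(z_t−z̄)(z_{t+3}−z̄) = 129.4215
Denominator Σ(z_t−z̄)² = 522.5455
r_3 = 129.4215 / 522.5455 = 0.248

0.248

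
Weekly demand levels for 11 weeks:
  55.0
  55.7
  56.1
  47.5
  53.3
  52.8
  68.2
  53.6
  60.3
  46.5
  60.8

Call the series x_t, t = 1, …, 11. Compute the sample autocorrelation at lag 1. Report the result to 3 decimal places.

-0.375

Mean x̄ = (55.0 + 55.7 + 56.1 + 47.5 + 53.3 + 52.8 + 68.2 + 53.6 + 60.3 + 46.5 + 60.8)/11 = 55.4364
Numerator Σ_{t=1}^{10}(x_t−x̄)(x_{t+1}−x̄) = -140.0340
Denominator Σ(x_t−x̄)² = 373.7655
r_1 = -140.0340 / 373.7655 = -0.375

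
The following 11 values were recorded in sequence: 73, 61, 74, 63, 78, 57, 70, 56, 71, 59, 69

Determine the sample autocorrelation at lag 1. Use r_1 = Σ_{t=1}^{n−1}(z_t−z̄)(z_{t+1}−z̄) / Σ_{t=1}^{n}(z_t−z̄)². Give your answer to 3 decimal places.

Mean z̄ = (73 + 61 + 74 + 63 + 78 + 57 + 70 + 56 + 71 + 59 + 69)/11 = 66.4545
Numerator Σ_{t=1}^{10}(z_t−z̄)(z_{t+1}−z̄) = -422.9339
Denominator Σ(z_t−z̄)² = 568.7273
r_1 = -422.9339 / 568.7273 = -0.744

-0.744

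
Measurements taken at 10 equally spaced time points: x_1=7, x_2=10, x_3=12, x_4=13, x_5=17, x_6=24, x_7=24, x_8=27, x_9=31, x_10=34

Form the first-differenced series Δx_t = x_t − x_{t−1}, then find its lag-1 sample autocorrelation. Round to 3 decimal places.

-0.250

First differences Δx: 3, 2, 1, 4, 7, 0, 3, 4, 3
Mean of differences = 3.0000
Numerator Σ(Δx_t−Δx̄)(Δx_{t+1}−Δx̄) = -8.0000
Denominator Σ(Δx_t−Δx̄)² = 32.0000
r_1(Δx) = -8.0000 / 32.0000 = -0.250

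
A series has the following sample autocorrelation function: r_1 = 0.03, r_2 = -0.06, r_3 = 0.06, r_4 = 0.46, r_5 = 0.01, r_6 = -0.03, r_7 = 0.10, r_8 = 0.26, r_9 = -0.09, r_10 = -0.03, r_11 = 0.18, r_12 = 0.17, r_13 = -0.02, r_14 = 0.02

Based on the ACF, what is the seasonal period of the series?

4

The largest autocorrelation is r_4 = 0.46, with a weaker echo at lag 8 (0.26); the remaining lags stay at or below 0.18.
The dominant spike at lag 4 indicates a seasonal period of 4.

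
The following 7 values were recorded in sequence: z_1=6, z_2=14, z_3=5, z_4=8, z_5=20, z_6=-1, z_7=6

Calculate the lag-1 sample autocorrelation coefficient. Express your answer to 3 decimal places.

Mean z̄ = (6 + 14 + 5 + 8 + 20 − 1 + 6)/7 = 8.2857
Σ(z_t−z̄)(z_{t+1}−z̄) = (-13.0612) + (-18.7755) + (0.9388) + (-3.3469) + (-108.7755) + (21.2245) = -121.7959
Denominator Σ(z_t−z̄)² = 277.4286
r_1 = -121.7959 / 277.4286 = -0.439

-0.439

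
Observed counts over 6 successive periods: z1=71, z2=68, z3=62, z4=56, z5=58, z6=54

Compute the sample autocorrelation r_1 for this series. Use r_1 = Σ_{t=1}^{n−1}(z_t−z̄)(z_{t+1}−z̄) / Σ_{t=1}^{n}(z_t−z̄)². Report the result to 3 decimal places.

Mean z̄ = (71 + 68 + 62 + 56 + 58 + 54)/6 = 61.5000
Deviations from mean: 9.5000, 6.5000, 0.5000, -5.5000, -3.5000, -7.5000
Σ(z_t−z̄)(z_{t+1}−z̄) = (61.7500) + (3.2500) + (-2.7500) + (19.2500) + (26.2500) = 107.7500
Denominator Σ(z_t−z̄)² = 231.5000
r_1 = 107.7500 / 231.5000 = 0.465

0.465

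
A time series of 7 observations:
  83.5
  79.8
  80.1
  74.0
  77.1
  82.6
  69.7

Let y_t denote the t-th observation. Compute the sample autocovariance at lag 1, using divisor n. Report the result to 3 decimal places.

-4.838

Mean ȳ = (83.5 + 79.8 + 80.1 + 74.0 + 77.1 + 82.6 + 69.7)/7 = 78.1143
Σ_{t=1}^{6}(y_t−ȳ)(y_{t+1}−ȳ) = -33.8645
γ_1 = -33.8645 / 7 = -4.838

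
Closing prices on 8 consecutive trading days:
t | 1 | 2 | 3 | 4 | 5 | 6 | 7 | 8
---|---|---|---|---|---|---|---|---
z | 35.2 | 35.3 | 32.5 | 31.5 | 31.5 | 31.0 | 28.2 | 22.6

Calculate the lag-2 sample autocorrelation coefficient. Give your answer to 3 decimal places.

Mean z̄ = (35.2 + 35.3 + 32.5 + 31.5 + 31.5 + 31.0 + 28.2 + 22.6)/8 = 30.9750
Deviations from mean: 4.2250, 4.3250, 1.5250, 0.5250, 0.5250, 0.0250, -2.7750, -8.3750
Numerator Σ_{t=1}^{6}(z_t−z̄)(z_{t+2}−z̄) = 7.8613
Denominator Σ(z_t−z̄)² = 117.2750
r_2 = 7.8613 / 117.2750 = 0.067

0.067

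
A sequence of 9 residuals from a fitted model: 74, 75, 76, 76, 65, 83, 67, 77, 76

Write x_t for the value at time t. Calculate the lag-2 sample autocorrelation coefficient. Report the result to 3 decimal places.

Mean x̄ = (74 + 75 + 76 + 76 + 65 + 83 + 67 + 77 + 76)/9 = 74.3333
Σ(x_t−x̄)(x_{t+2}−x̄) = (-0.5556) + (1.1111) + (-15.5556) + (14.4444) + (68.4444) + (23.1111) + (-12.2222) = 78.7778
Denominator Σ(x_t−x̄)² = 232.0000
r_2 = 78.7778 / 232.0000 = 0.340

0.340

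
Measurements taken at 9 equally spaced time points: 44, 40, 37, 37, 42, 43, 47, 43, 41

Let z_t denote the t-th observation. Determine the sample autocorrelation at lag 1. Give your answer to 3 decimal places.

Mean z̄ = (44 + 40 + 37 + 37 + 42 + 43 + 47 + 43 + 41)/9 = 41.5556
Numerator Σ_{t=1}^{8}(z_t−z̄)(z_{t+1}−z̄) = 37.5802
Denominator Σ(z_t−z̄)² = 84.2222
r_1 = 37.5802 / 84.2222 = 0.446

0.446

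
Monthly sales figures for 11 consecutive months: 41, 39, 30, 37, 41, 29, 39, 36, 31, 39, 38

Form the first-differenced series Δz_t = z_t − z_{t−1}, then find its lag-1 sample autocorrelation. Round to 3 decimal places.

First differences Δz: -2, -9, 7, 4, -12, 10, -3, -5, 8, -1
Mean of differences = -0.3000
Numerator Σ(Δz_t−Δz̄)(Δz_{t+1}−Δz̄) = -248.0900
Denominator Σ(Δz_t−Δz̄)² = 492.1000
r_1(Δz) = -248.0900 / 492.1000 = -0.504

-0.504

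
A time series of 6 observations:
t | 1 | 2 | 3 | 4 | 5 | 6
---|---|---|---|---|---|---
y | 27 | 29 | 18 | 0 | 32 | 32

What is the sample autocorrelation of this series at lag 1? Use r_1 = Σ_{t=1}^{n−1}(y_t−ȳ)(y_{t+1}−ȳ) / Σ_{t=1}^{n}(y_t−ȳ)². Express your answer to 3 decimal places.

Mean ȳ = (27 + 29 + 18 + 0 + 32 + 32)/6 = 23.0000
Numerator Σ_{t=1}^{5}(y_t−ȳ)(y_{t+1}−ȳ) = -17.0000
Denominator Σ(y_t−ȳ)² = 768.0000
r_1 = -17.0000 / 768.0000 = -0.022

-0.022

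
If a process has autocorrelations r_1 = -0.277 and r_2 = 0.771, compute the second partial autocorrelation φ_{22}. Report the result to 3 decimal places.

φ_{22} = (r_2 − r_1²) / (1 − r_1²)
r_1² = (-0.277)² = 0.076729
Numerator = 0.771 − 0.0767 = 0.6943; denominator = 1 − 0.0767 = 0.9233
φ_{22} = 0.6943 / 0.9233 = 0.752

0.752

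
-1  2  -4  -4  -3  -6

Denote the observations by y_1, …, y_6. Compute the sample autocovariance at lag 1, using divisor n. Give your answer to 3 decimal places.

0.815

Mean ȳ = (-1 + 2 − 4 − 4 − 3 − 6)/6 = -2.6667
Σ_{t=1}^{5}(y_t−ȳ)(y_{t+1}−ȳ) = 4.8889
γ_1 = 4.8889 / 6 = 0.815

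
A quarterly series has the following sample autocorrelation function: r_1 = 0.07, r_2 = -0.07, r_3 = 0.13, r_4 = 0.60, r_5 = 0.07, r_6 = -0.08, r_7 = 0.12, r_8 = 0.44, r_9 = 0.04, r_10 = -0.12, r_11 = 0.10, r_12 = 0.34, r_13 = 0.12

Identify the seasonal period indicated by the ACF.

The largest autocorrelation is r_4 = 0.60, with weaker echoes at lags 8 (0.44) and 12 (0.34); the remaining lags stay at or below 0.13.
The dominant spike at lag 4 indicates a seasonal period of 4.

4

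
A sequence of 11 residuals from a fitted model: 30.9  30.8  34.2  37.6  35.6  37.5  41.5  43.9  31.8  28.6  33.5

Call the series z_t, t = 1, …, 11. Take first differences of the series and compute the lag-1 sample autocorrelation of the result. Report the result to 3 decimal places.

0.053

First differences Δz: -0.1, 3.4, 3.4, -2.0, 1.9, 4.0, 2.4, -12.1, -3.2, 4.9
Mean of differences = 0.2600
Numerator Σ(Δz_t−Δz̄)(Δz_{t+1}−Δz̄) = 12.3244
Denominator Σ(Δz_t−Δz̄)² = 232.4840
r_1(Δz) = 12.3244 / 232.4840 = 0.053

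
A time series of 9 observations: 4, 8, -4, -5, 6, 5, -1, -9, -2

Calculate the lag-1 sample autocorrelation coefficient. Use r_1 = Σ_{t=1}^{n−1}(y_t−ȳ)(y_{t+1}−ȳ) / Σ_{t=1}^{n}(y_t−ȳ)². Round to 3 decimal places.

Mean ȳ = (4 + 8 − 4 − 5 + 6 + 5 − 1 − 9 − 2)/9 = 0.2222
Numerator Σ_{t=1}^{8}(y_t−ȳ)(y_{t+1}−ȳ) = 41.9506
Denominator Σ(y_t−ȳ)² = 267.5556
r_1 = 41.9506 / 267.5556 = 0.157

0.157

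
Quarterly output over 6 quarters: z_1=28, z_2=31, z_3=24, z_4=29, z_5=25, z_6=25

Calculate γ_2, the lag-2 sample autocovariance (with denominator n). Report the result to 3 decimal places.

1.167

Mean z̄ = (28 + 31 + 24 + 29 + 25 + 25)/6 = 27.0000
Deviations: 1.0000, 4.0000, -3.0000, 2.0000, -2.0000, -2.0000
Σ_{t=1}^{4}(z_t−z̄)(z_{t+2}−z̄) = 7.0000
γ_2 = 7.0000 / 6 = 1.167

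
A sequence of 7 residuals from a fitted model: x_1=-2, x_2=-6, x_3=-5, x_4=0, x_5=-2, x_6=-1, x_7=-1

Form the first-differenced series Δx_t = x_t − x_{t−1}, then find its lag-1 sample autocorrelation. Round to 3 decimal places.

First differences Δx: -4, 1, 5, -2, 1, 0
Mean of differences = 0.1667
Numerator Σ(Δx_t−Δx̄)(Δx_{t+1}−Δx̄) = -11.8611
Denominator Σ(Δx_t−Δx̄)² = 46.8333
r_1(Δx) = -11.8611 / 46.8333 = -0.253

-0.253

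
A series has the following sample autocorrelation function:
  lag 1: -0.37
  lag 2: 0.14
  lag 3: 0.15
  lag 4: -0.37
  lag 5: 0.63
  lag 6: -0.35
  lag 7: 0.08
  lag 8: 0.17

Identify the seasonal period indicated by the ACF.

The largest autocorrelation is r_5 = 0.63; the remaining lags stay at or below 0.17.
The dominant spike at lag 5 indicates a seasonal period of 5.

5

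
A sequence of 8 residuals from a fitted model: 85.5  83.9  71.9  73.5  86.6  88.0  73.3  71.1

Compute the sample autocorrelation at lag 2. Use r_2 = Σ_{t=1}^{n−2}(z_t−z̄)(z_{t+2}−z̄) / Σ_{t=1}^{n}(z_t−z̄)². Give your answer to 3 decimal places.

Mean z̄ = (85.5 + 83.9 + 71.9 + 73.5 + 86.6 + 88.0 + 73.3 + 71.1)/8 = 79.2250
Deviations from mean: 6.2750, 4.6750, -7.3250, -5.7250, 7.3750, 8.7750, -5.9250, -8.1250
Numerator Σ_{t=1}^{6}(z_t−z̄)(z_{t+2}−z̄) = -291.9813
Denominator Σ(z_t−z̄)² = 380.1750
r_2 = -291.9813 / 380.1750 = -0.768

-0.768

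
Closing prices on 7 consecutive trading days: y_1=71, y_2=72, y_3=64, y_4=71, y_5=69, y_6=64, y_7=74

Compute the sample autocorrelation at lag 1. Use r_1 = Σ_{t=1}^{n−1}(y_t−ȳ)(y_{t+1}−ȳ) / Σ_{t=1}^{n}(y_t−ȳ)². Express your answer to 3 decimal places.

Mean ȳ = (71 + 72 + 64 + 71 + 69 + 64 + 74)/7 = 69.2857
Deviations from mean: 1.7143, 2.7143, -5.2857, 1.7143, -0.2857, -5.2857, 4.7143
Numerator Σ_{t=1}^{6}(y_t−ȳ)(y_{t+1}−ȳ) = -42.6531
Denominator Σ(y_t−ȳ)² = 91.4286
r_1 = -42.6531 / 91.4286 = -0.467

-0.467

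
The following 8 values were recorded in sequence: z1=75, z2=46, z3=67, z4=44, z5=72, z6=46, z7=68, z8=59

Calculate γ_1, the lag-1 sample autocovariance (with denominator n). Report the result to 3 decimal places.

Mean z̄ = (75 + 46 + 67 + 44 + 72 + 46 + 68 + 59)/8 = 59.6250
Deviations: 15.3750, -13.6250, 7.3750, -15.6250, 12.3750, -13.6250, 8.3750, -0.6250
Σ_{t=1}^{7}(z_t−z̄)(z_{t+1}−z̄) = -906.5156
γ_1 = -906.5156 / 8 = -113.314

-113.314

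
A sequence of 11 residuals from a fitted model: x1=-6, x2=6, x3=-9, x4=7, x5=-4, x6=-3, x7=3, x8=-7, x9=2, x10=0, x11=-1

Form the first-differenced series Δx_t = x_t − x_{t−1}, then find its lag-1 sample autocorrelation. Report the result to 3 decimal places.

-0.791

First differences Δx: 12, -15, 16, -11, 1, 6, -10, 9, -2, -1
Mean of differences = 0.5000
Numerator Σ(Δx_t−Δx̄)(Δx_{t+1}−Δx̄) = -764.2500
Denominator Σ(Δx_t−Δx̄)² = 966.5000
r_1(Δx) = -764.2500 / 966.5000 = -0.791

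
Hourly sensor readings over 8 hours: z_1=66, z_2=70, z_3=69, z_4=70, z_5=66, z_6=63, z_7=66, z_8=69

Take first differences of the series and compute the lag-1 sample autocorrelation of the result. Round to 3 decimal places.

0.076

First differences Δz: 4, -1, 1, -4, -3, 3, 3
Mean of differences = 0.4286
Numerator Σ(Δz_t−Δz̄)(Δz_{t+1}−Δz̄) = 4.5306
Denominator Σ(Δz_t−Δz̄)² = 59.7143
r_1(Δz) = 4.5306 / 59.7143 = 0.076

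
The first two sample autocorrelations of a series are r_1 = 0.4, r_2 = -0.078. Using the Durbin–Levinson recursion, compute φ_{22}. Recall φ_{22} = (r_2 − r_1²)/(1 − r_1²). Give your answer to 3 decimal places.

φ_{22} = (r_2 − r_1²) / (1 − r_1²)
r_1² = (0.4)² = 0.16
Numerator = -0.078 − 0.1600 = -0.2380; denominator = 1 − 0.1600 = 0.8400
φ_{22} = -0.2380 / 0.8400 = -0.283

-0.283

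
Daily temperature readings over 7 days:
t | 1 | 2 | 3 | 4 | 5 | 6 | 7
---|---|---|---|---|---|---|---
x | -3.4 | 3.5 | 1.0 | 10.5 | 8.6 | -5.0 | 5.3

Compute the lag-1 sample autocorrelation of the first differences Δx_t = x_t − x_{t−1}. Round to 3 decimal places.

First differences Δx: 6.9, -2.5, 9.5, -1.9, -13.6, 10.3
Mean of differences = 1.4500
Numerator Σ(Δx_t−Δx̄)(Δx_{t+1}−Δx̄) = -163.0675
Denominator Σ(Δx_t−Δx̄)² = 426.1550
r_1(Δx) = -163.0675 / 426.1550 = -0.383

-0.383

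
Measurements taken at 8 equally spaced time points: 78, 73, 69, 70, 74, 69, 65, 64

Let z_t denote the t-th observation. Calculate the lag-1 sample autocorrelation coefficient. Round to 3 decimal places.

Mean z̄ = (78 + 73 + 69 + 70 + 74 + 69 + 65 + 64)/8 = 70.2500
Deviations from mean: 7.7500, 2.7500, -1.2500, -0.2500, 3.7500, -1.2500, -5.2500, -6.2500
Numerator Σ_{t=1}^{7}(z_t−z̄)(z_{t+1}−z̄) = 51.9375
Denominator Σ(z_t−z̄)² = 151.5000
r_1 = 51.9375 / 151.5000 = 0.343

0.343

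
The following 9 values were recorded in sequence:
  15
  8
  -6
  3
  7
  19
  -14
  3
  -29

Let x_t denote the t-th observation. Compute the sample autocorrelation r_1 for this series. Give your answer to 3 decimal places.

-0.112

Mean x̄ = (15 + 8 − 6 + 3 + 7 + 19 − 14 + 3 − 29)/9 = 0.6667
Numerator Σ_{t=1}^{8}(x_t−x̄)(x_{t+1}−x̄) = -200.7778
Denominator Σ(x_t−x̄)² = 1786.0000
r_1 = -200.7778 / 1786.0000 = -0.112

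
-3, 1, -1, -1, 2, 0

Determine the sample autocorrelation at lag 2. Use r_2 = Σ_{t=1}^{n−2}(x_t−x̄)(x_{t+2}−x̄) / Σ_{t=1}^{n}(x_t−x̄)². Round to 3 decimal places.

-0.058

Mean x̄ = (-3 + 1 − 1 − 1 + 2 + 0)/6 = -0.3333
Σ(x_t−x̄)(x_{t+2}−x̄) = (1.7778) + (-0.8889) + (-1.5556) + (-0.2222) = -0.8889
Denominator Σ(x_t−x̄)² = 15.3333
r_2 = -0.8889 / 15.3333 = -0.058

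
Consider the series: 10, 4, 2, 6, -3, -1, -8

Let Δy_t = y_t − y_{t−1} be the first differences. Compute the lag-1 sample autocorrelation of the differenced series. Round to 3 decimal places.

First differences Δy: -6, -2, 4, -9, 2, -7
Mean of differences = -3.0000
Numerator Σ(Δy_t−Δȳ)(Δy_{t+1}−Δȳ) = -88.0000
Denominator Σ(Δy_t−Δȳ)² = 136.0000
r_1(Δy) = -88.0000 / 136.0000 = -0.647

-0.647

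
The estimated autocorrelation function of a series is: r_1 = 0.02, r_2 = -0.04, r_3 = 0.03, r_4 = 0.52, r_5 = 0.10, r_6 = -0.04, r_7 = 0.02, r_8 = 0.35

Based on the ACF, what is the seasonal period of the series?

The largest autocorrelation is r_4 = 0.52, with a weaker echo at lag 8 (0.35); the remaining lags stay at or below 0.10.
The dominant spike at lag 4 indicates a seasonal period of 4.

4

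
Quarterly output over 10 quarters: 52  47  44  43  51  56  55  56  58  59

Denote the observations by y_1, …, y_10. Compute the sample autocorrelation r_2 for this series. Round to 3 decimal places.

Mean ȳ = (52 + 47 + 44 + 43 + 51 + 56 + 55 + 56 + 58 + 59)/10 = 52.1000
Numerator Σ_{t=1}^{8}(y_t−ȳ)(y_{t+2}−ȳ) = 76.6800
Denominator Σ(y_t−ȳ)² = 296.9000
r_2 = 76.6800 / 296.9000 = 0.258

0.258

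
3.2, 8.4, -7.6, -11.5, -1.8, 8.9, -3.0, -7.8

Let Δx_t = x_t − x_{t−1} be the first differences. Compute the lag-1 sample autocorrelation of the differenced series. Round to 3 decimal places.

First differences Δx: 5.2, -16.0, -3.9, 9.7, 10.7, -11.9, -4.8
Mean of differences = -1.5714
Numerator Σ(Δx_t−Δx̄)(Δx_{t+1}−Δx̄) = -45.4337
Denominator Σ(Δx_t−Δx̄)² = 654.1943
r_1(Δx) = -45.4337 / 654.1943 = -0.069

-0.069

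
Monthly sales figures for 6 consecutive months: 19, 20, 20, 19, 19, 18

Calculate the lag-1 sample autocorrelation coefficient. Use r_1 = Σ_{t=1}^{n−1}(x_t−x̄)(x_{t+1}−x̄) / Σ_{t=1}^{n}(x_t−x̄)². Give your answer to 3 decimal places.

0.225

Mean x̄ = (19 + 20 + 20 + 19 + 19 + 18)/6 = 19.1667
Deviations from mean: -0.1667, 0.8333, 0.8333, -0.1667, -0.1667, -1.1667
Σ(x_t−x̄)(x_{t+1}−x̄) = (-0.1389) + (0.6944) + (-0.1389) + (0.0278) + (0.1944) = 0.6389
Denominator Σ(x_t−x̄)² = 2.8333
r_1 = 0.6389 / 2.8333 = 0.225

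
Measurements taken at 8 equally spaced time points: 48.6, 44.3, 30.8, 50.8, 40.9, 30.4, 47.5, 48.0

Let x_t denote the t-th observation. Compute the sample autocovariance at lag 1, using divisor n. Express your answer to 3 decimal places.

-16.558

Mean x̄ = (48.6 + 44.3 + 30.8 + 50.8 + 40.9 + 30.4 + 47.5 + 48.0)/8 = 42.6625
Σ_{t=1}^{7}(x_t−x̄)(x_{t+1}−x̄) = -132.4627
γ_1 = -132.4627 / 8 = -16.558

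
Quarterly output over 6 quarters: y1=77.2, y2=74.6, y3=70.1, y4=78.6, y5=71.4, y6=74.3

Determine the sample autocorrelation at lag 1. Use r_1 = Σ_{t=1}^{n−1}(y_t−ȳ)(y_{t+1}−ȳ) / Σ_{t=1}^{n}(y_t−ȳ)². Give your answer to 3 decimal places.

-0.580

Mean ȳ = (77.2 + 74.6 + 70.1 + 78.6 + 71.4 + 74.3)/6 = 74.3667
Numerator Σ_{t=1}^{5}(y_t−ȳ)(y_{t+1}−ȳ) = -30.7578
Denominator Σ(y_t−ȳ)² = 53.0133
r_1 = -30.7578 / 53.0133 = -0.580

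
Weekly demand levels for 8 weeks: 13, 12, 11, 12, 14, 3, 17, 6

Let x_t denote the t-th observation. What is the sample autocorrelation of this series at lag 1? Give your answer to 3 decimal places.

Mean x̄ = (13 + 12 + 11 + 12 + 14 + 3 + 17 + 6)/8 = 11.0000
Deviations from mean: 2.0000, 1.0000, 0.0000, 1.0000, 3.0000, -8.0000, 6.0000, -5.0000
Σ(x_t−x̄)(x_{t+1}−x̄) = (2.0000) + (0.0000) + (0.0000) + (3.0000) + (-24.0000) + (-48.0000) + (-30.0000) = -97.0000
Denominator Σ(x_t−x̄)² = 140.0000
r_1 = -97.0000 / 140.0000 = -0.693

-0.693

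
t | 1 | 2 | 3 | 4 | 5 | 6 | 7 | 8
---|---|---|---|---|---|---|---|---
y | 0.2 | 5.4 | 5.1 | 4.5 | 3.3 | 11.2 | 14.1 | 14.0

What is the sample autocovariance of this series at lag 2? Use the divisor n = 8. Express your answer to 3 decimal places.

2.170

Mean ȳ = (0.2 + 5.4 + 5.1 + 4.5 + 3.3 + 11.2 + 14.1 + 14.0)/8 = 7.2250
Σ_{t=1}^{6}(y_t−ȳ)(y_{t+2}−ȳ) = 17.3563
γ_2 = 17.3563 / 8 = 2.170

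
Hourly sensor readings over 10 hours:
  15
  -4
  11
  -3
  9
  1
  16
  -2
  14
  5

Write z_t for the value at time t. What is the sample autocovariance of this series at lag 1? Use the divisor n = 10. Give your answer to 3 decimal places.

-42.784

Mean z̄ = (15 − 4 + 11 − 3 + 9 + 1 + 16 − 2 + 14 + 5)/10 = 6.2000
Σ_{t=1}^{9}(z_t−z̄)(z_{t+1}−z̄) = -427.8400
γ_1 = -427.8400 / 10 = -42.784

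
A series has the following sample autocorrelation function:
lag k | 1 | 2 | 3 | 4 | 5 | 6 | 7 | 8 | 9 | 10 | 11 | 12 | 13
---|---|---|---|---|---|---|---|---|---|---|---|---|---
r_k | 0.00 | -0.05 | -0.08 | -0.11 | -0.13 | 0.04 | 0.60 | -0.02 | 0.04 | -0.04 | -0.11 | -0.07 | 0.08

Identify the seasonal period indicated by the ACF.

The largest autocorrelation is r_7 = 0.60; the remaining lags stay at or below 0.08.
The dominant spike at lag 7 indicates a seasonal period of 7.

7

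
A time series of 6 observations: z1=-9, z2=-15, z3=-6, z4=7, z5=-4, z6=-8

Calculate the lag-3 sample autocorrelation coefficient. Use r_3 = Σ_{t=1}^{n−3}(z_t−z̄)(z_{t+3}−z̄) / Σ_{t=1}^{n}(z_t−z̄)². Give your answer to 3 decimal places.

Mean z̄ = (-9 − 15 − 6 + 7 − 4 − 8)/6 = -5.8333
Deviations from mean: -3.1667, -9.1667, -0.1667, 12.8333, 1.8333, -2.1667
Σ(z_t−z̄)(z_{t+3}−z̄) = (-40.6389) + (-16.8056) + (0.3611) = -57.0833
Denominator Σ(z_t−z̄)² = 266.8333
r_3 = -57.0833 / 266.8333 = -0.214

-0.214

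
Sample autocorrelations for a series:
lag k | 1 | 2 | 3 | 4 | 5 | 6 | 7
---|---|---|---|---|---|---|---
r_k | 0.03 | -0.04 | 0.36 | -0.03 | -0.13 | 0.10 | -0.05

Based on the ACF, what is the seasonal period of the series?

3

The largest autocorrelation is r_3 = 0.36; the remaining lags stay at or below 0.10.
The dominant spike at lag 3 indicates a seasonal period of 3.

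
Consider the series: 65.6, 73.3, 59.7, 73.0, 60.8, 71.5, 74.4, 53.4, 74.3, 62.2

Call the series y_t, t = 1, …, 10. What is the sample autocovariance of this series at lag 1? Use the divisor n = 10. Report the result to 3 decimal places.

-36.461

Mean ȳ = (65.6 + 73.3 + 59.7 + 73.0 + 60.8 + 71.5 + 74.4 + 53.4 + 74.3 + 62.2)/10 = 66.8200
Σ_{t=1}^{9}(y_t−ȳ)(y_{t+1}−ȳ) = -364.6104
γ_1 = -364.6104 / 10 = -36.461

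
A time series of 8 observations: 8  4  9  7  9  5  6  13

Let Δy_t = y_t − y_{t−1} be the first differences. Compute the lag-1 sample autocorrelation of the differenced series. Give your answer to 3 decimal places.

-0.367

First differences Δy: -4, 5, -2, 2, -4, 1, 7
Mean of differences = 0.7143
Numerator Σ(Δy_t−Δȳ)(Δy_{t+1}−Δȳ) = -40.9388
Denominator Σ(Δy_t−Δȳ)² = 111.4286
r_1(Δy) = -40.9388 / 111.4286 = -0.367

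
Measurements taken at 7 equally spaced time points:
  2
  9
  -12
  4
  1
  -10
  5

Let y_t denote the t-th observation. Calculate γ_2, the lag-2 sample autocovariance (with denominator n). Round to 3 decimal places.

Mean ȳ = (2 + 9 − 12 + 4 + 1 − 10 + 5)/7 = -0.1429
Deviations: 2.1429, 9.1429, -11.8571, 4.1429, 1.1429, -9.8571, 5.1429
Σ_{t=1}^{5}(y_t−ȳ)(y_{t+2}−ȳ) = -36.0408
γ_2 = -36.0408 / 7 = -5.149

-5.149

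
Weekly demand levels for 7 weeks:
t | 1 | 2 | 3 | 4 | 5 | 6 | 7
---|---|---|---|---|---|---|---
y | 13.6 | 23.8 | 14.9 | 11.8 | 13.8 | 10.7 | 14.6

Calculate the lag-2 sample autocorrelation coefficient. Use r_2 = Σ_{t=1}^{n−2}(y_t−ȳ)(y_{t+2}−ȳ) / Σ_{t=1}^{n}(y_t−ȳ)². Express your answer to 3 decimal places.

-0.137

Mean ȳ = (13.6 + 23.8 + 14.9 + 11.8 + 13.8 + 10.7 + 14.6)/7 = 14.7429
Deviations from mean: -1.1429, 9.0571, 0.1571, -2.9429, -0.9429, -4.0429, -0.1429
Numerator Σ_{t=1}^{5}(y_t−ȳ)(y_{t+2}−ȳ) = -14.9494
Denominator Σ(y_t−ȳ)² = 109.2771
r_2 = -14.9494 / 109.2771 = -0.137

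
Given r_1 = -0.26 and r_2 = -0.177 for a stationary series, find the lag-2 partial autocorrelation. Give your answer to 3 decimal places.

φ_{22} = (r_2 − r_1²) / (1 − r_1²)
r_1² = (-0.26)² = 0.0676
Numerator = -0.177 − 0.0676 = -0.2446; denominator = 1 − 0.0676 = 0.9324
φ_{22} = -0.2446 / 0.9324 = -0.262

-0.262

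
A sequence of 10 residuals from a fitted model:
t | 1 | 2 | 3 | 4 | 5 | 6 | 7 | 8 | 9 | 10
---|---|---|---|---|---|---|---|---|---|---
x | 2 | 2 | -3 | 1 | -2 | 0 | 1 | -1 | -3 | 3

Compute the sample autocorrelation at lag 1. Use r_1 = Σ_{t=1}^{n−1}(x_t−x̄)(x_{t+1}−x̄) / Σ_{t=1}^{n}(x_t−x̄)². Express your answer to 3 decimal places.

Mean x̄ = (2 + 2 − 3 + 1 − 2 + 0 + 1 − 1 − 3 + 3)/10 = 0.0000
Numerator Σ_{t=1}^{9}(x_t−x̄)(x_{t+1}−x̄) = -14.0000
Denominator Σ(x_t−x̄)² = 42.0000
r_1 = -14.0000 / 42.0000 = -0.333

-0.333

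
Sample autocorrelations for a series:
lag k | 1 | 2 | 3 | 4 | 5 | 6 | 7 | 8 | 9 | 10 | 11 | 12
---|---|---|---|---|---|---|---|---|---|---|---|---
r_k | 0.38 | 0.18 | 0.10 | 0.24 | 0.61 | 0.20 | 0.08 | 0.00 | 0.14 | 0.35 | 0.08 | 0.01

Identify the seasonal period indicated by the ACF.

The largest autocorrelation is r_5 = 0.61; the remaining lags stay at or below 0.38. The elevated value at lag 1 (0.38), dropping to 0.18 at lag 2, reflects decaying short-term dependence rather than seasonality.
The dominant spike at lag 5 indicates a seasonal period of 5.

5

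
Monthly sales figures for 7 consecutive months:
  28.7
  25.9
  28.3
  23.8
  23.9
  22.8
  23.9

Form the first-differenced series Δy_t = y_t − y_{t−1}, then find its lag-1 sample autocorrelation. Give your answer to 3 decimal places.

-0.691

First differences Δy: -2.8, 2.4, -4.5, 0.1, -1.1, 1.1
Mean of differences = -0.8000
Numerator Σ(Δy_t−Δȳ)(Δy_{t+1}−Δȳ) = -22.4100
Denominator Σ(Δy_t−Δȳ)² = 32.4400
r_1(Δy) = -22.4100 / 32.4400 = -0.691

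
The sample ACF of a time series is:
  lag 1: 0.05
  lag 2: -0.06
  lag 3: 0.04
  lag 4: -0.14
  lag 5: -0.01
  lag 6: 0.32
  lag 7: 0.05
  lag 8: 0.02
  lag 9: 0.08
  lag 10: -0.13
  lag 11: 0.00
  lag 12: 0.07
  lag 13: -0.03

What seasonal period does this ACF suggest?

The largest autocorrelation is r_6 = 0.32; the remaining lags stay at or below 0.08.
The dominant spike at lag 6 indicates a seasonal period of 6.

6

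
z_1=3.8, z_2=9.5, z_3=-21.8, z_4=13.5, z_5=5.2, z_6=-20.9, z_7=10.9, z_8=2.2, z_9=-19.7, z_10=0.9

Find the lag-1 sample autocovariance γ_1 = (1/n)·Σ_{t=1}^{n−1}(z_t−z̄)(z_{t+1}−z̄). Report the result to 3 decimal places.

-80.597

Mean z̄ = (3.8 + 9.5 − 21.8 + 13.5 + 5.2 − 20.9 + 10.9 + 2.2 − 19.7 + 0.9)/10 = -1.6400
Σ_{t=1}^{9}(z_t−z̄)(z_{t+1}−z̄) = -805.9736
γ_1 = -805.9736 / 10 = -80.597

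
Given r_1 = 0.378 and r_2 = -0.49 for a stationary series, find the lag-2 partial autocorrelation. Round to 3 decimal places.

-0.738

φ_{22} = (r_2 − r_1²) / (1 − r_1²)
r_1² = (0.378)² = 0.142884
Numerator = -0.49 − 0.1429 = -0.6329; denominator = 1 − 0.1429 = 0.8571
φ_{22} = -0.6329 / 0.8571 = -0.738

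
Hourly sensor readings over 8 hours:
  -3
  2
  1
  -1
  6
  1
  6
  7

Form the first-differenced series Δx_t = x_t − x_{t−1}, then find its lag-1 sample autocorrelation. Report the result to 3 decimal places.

First differences Δx: 5, -1, -2, 7, -5, 5, 1
Mean of differences = 1.4286
Numerator Σ(Δx_t−Δx̄)(Δx_{t+1}−Δx̄) = -79.7551
Denominator Σ(Δx_t−Δx̄)² = 115.7143
r_1(Δx) = -79.7551 / 115.7143 = -0.689

-0.689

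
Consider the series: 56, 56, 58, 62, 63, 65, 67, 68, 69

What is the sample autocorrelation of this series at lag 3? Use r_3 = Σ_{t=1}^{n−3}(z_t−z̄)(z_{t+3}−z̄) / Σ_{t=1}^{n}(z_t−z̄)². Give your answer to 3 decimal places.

Mean z̄ = (56 + 56 + 58 + 62 + 63 + 65 + 67 + 68 + 69)/9 = 62.6667
Σ(z_t−z̄)(z_{t+3}−z̄) = (4.4444) + (-2.2222) + (-10.8889) + (-2.8889) + (1.7778) + (14.7778) = 5.0000
Denominator Σ(z_t−z̄)² = 204.0000
r_3 = 5.0000 / 204.0000 = 0.025

0.025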